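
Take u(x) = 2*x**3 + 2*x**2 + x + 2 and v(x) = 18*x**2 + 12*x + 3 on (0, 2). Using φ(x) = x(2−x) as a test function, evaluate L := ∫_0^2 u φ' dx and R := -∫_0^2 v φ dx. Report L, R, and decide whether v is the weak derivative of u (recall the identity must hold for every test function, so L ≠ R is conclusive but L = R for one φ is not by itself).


LHS = -244/15, RHS = -244/5. No, v is not the weak derivative of u.

u(x) = 2*x**3 + 2*x**2 + x + 2, classical derivative u'(x) = 6*x**2 + 4*x + 1.
φ(x) = x(2−x), so φ'(x) = 2 - 2*x.
Note φ(0) = φ(2) = 0, so the boundary term u·φ vanishes.
LHS = ∫_0^2 u(x) φ'(x) dx = ∫_0^2 (-4*x^4 + 2*x^2 - 2*x + 4) dx. Term by term:
  ∫_0^2 -4*x^4 dx = -128/5;  ∫_0^2 2*x^2 dx = 16/3;  ∫_0^2 -2*x dx = -4;
  ∫_0^2 4 dx = 8.
Sum: -128/5 + 16/3 − 4 + 8 = -244/15.
So LHS = -244/15.
∫_0^2 v(x) φ(x) dx = ∫_0^2 (-18*x^4 + 24*x^3 + 21*x^2 + 6*x) dx. Term by term:
  ∫_0^2 -18*x^4 dx = -576/5;  ∫_0^2 24*x^3 dx = 96;  ∫_0^2 21*x^2 dx = 56;
  ∫_0^2 6*x dx = 12.
Sum: -576/5 + 96 + 56 + 12 = 244/5.
So RHS = -∫_0^2 v(x) φ(x) dx = -244/5.
LHS − RHS = 488/15 ≠ 0, so the identity fails.
(For a valid weak derivative the identity must hold for EVERY test function, in particular this one. The failure shows v is NOT the weak derivative of u.)
Correct weak derivative would be u'(x) = 6*x**2 + 4*x + 1.


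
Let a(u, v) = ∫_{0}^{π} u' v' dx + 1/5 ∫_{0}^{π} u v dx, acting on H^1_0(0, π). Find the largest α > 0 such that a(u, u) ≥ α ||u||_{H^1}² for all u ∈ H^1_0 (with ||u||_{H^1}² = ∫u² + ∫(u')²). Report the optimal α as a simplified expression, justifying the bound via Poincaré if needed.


α = 3/5

Coercivity of a(·,·) on H^1_0(0, π) means a(u, u) ≥ α ||u||_{H^1}² for every u ∈ H^1_0.
The interval has length L = π, and Poincaré/coercivity depend only on L. Here a(u, u) = ∫(u')² + (1/5)·∫u².
Here 0 < c = 1/5 < 1. The condition a(u,u) ≥ α||u||_{H^1}² reads (1−α)∫(u')² ≥ (α−c)∫u². Any admissible α is ≤ 1 (rapidly oscillating u have ∫u²/∫(u')² → 0), and α = 1 would force 0 ≥ (1−c)∫u², impossible since c < 1; so 1−α > 0. By the sharp Poincaré inequality on H^1_0 of an interval of length L, ∫(u')² ≥ (π/L)²∫u² with equality for the first sine mode sin(π(x−x₀)/L) (x₀ the left endpoint), so the inequality holds for all u iff (1−α)(π/L)² ≥ α − c, i.e. α ≤ ((π/L)² + c)/((π/L)² + 1) = (1 + c(L/π)²)/(1 + (L/π)²). With (π/L)² = 1 and c = 1/5, the largest admissible constant is α = ((π/L)² + c)/((π/L)² + 1).
Simplifying, α = 3/5.


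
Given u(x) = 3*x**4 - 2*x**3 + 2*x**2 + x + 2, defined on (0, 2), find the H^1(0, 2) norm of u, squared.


||u||_{H^1}^2 = 249338/105

The H^1 norm (squared) on an interval (0, L) is
  ||u||_{H^1}^2 = ∫_0^L u(x)^2 dx + ∫_0^L u'(x)^2 dx.
Compute u'(x) = 12*x**3 - 6*x**2 + 4*x + 1.
Then u(x)^2 = 9*x**8 - 12*x**7 + 16*x**6 - 2*x**5 + 12*x**4 - 4*x**3 + 9*x**2 + 4*x + 4 and u'(x)^2 = 144*x**6 - 144*x**5 + 132*x**4 - 24*x**3 + 4*x**2 + 8*x + 1.
Integrate each monomial from 0 to 2 using ∫_0^2 c·x^n dx = c·2^(n+1)/(n+1):
  ∫_0^2 u(x)^2 dx = ∫_0^2 (9*x^8 - 12*x^7 + 16*x^6 - 2*x^5 + 12*x^4 - 4*x^3 + 9*x^2 + 4*x + 4) dx. Term by term:
    ∫_0^2 9*x^8 dx = 512;  ∫_0^2 -12*x^7 dx = -384;  ∫_0^2 16*x^6 dx = 2048/7;
    ∫_0^2 -2*x^5 dx = -64/3;  ∫_0^2 12*x^4 dx = 384/5;  ∫_0^2 -4*x^3 dx = -16;
    ∫_0^2 9*x^2 dx = 24;  ∫_0^2 4*x dx = 8;  ∫_0^2 4 dx = 8.
  Sum: 512 − 384 + 2048/7 − 64/3 + 384/5 − 16 + 24 + 8 + 8 = 52504/105.
  ∫_0^2 u'(x)^2 dx = ∫_0^2 (144*x^6 - 144*x^5 + 132*x^4 - 24*x^3 + 4*x^2 + 8*x + 1) dx. Term by term:
    ∫_0^2 144*x^6 dx = 18432/7;  ∫_0^2 -144*x^5 dx = -1536;  ∫_0^2 132*x^4 dx = 4224/5;
    ∫_0^2 -24*x^3 dx = -96;  ∫_0^2 4*x^2 dx = 32/3;  ∫_0^2 8*x dx = 16;
    ∫_0^2 1 dx = 2.
  Sum: 18432/7 − 1536 + 4224/5 − 96 + 32/3 + 16 + 2 = 196834/105.
Adding: ||u||_{H^1}^2 = 52504/105 + 196834/105 = 249338/105.


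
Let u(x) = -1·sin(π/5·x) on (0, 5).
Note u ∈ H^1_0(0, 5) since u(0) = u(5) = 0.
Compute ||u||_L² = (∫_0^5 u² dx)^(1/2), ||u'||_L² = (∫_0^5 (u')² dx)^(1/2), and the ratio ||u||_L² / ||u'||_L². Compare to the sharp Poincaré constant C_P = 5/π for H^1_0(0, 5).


||u||_L² / ||u'||_L² = 5/π = C_P.

u(x) = -1·sin(π/5·x), so u'(x) = -π*cos(π*x/5)/5.
Writing u(x) = A·sin(kπx/L) with A = -1 and k = 1, use ∫_0^L sin²(kπx/L) dx = L/2 and ∫_0^L cos²(kπx/L) dx = L/2.
u² = 1·sin²(π/5·x) and (u')² = π^2/25·cos²(π/5·x), and each of sin², cos² integrates to L/2 = 5/2 over (0, 5).
∫_0^5 u² dx = 5/2, so ||u||_L² = sqrt(10)/2.
∫_0^5 (u')² dx = π^2/10, so ||u'||_L² = sqrt(10)*π/10.
Ratio ||u||_L² / ||u'||_L² = 5/π.
Sharp Poincaré constant on H^1_0(0, 5) is C_P = L/π = 5/π, achieved by sin(π/5·x).
This is the k = 1 eigenfunction (up to amplitude), so the ratio equals the sharp Poincaré constant exactly.


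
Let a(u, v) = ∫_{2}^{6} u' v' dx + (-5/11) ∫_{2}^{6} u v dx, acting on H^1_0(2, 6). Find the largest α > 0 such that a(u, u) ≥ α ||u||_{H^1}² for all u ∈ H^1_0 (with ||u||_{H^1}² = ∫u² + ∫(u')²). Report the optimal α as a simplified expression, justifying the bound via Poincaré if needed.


α = (-80/11 + π^2)/(π^2 + 16)

Coercivity of a(·,·) on H^1_0(2, 6) means a(u, u) ≥ α ||u||_{H^1}² for every u ∈ H^1_0.
The interval has length L = 4, and Poincaré/coercivity depend only on L. Here a(u, u) = ∫(u')² + (-5/11)·∫u².
Here c = -5/11 < 0 with |c| < (π/L)² = π^2/16, so coercivity still holds. The condition a(u,u) ≥ α||u||_{H^1}² reads (1−α)∫(u')² ≥ (α−c)∫u². Any admissible α is ≤ 1 (rapidly oscillating u have ∫u²/∫(u')² → 0), and α = 1 would force 0 ≥ (1−c)∫u², impossible since c < 1; so 1−α > 0. By the sharp Poincaré inequality on H^1_0 of an interval of length L, ∫(u')² ≥ (π/L)²∫u² with equality for the first sine mode sin(π(x−x₀)/L) (x₀ the left endpoint), so the inequality holds for all u iff (1−α)(π/L)² ≥ α − c, i.e. α ≤ ((π/L)² + c)/((π/L)² + 1) = (1 + c(L/π)²)/(1 + (L/π)²). (Direct route, valid since c ≤ 0: Poincaré gives c∫u² ≥ c(L/π)²∫(u')², so a(u,u) ≥ (1 + c(L/π)²)∫(u')², while ||u||_{H^1}² ≤ (1 + (L/π)²)∫(u')²; dividing yields the same α.) With (π/L)² = π^2/16 and c = -5/11, the largest admissible constant is α = ((π/L)² + c)/((π/L)² + 1).
Simplifying, α = (-80/11 + π^2)/(π^2 + 16).


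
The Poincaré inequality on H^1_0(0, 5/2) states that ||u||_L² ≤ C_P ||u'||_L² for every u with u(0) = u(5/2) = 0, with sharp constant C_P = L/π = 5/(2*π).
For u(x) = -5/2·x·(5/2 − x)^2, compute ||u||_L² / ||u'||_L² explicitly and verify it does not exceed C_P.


||u||_L² / ||u'||_L² = 5*sqrt(14)/28 < C_P = 5/(2*π).

u(x) = -5/2·x·(5/2 − x)^2, so u'(x) = -15*x^2/2 + 25*x - 125/8.
u(x) = -5/2·x·(5/2 − x)^2 vanishes at x = 0 and x = 5/2, so u ∈ H^1_0(0, 5/2). Differentiate via the product rule and integrate the resulting polynomials term by term.
  ∫_0^5/2 u² dx = ∫_0^5/2 (25*x^6/4 - 125*x^5/2 + 1875*x^4/8 - 3125*x^3/8 + 15625*x^2/64) dx. Term by term:
    ∫_0^5/2 25*x^6/4 dx = 1953125/3584;  ∫_0^5/2 -125*x^5/2 dx = -1953125/768;  ∫_0^5/2 1875*x^4/8 dx = 1171875/256;
    ∫_0^5/2 -3125*x^3/8 dx = -1953125/512;  ∫_0^5/2 15625*x^2/64 dx = 1953125/1536.
  Sum: 1953125/3584 − 1953125/768 + 1171875/256 − 1953125/512 + 1953125/1536 = 390625/10752.
  ∫_0^5/2 (u')² dx = ∫_0^5/2 (225*x^4/4 - 375*x^3 + 6875*x^2/8 - 3125*x/4 + 15625/64) dx. Term by term:
    ∫_0^5/2 225*x^4/4 dx = 140625/128;  ∫_0^5/2 -375*x^3 dx = -234375/64;  ∫_0^5/2 6875*x^2/8 dx = 859375/192;
    ∫_0^5/2 -3125*x/4 dx = -78125/32;  ∫_0^5/2 15625/64 dx = 78125/128.
  Sum: 140625/128 − 234375/64 + 859375/192 − 78125/32 + 78125/128 = 15625/192.
∫_0^5/2 u² dx = 390625/10752, so ||u||_L² = 625*sqrt(42)/672.
∫_0^5/2 (u')² dx = 15625/192, so ||u'||_L² = 125*sqrt(3)/24.
Ratio ||u||_L² / ||u'||_L² = 5*sqrt(14)/28.
Sharp Poincaré constant on H^1_0(0, 5/2) is C_P = L/π = 5/(2*π), achieved by sin(2*π/5·x).
A polynomial bump cannot attain the sharp Poincaré constant (only the first sine eigenfunction does), so the ratio is strictly less than C_P, consistent with ||u||_L² ≤ C_P ||u'||_L².


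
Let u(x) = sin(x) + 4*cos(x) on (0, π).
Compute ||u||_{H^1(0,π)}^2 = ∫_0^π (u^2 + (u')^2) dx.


||u||_{H^1(0,π)}^2 = 17*π

u'(x) = -4*sin(x) + cos(x).
Expand u² and (u')² and integrate term by term on (0, π), using: for integers n ≥ 1, ∫_0^π sin²(nx) dx = ∫_0^π cos²(nx) dx = π/2; for n ≠ n', ∫_0^π sin(nx)sin(n'x) dx = ∫_0^π cos(nx)cos(n'x) dx = 0; and by product-to-sum, ∫_0^π sin(nx)cos(n'x) dx = ½∫_0^π [sin((n+n')x) + sin((n−n')x)] dx, which is 0 when n+n' is even and 2n/(n²−n'²) when n+n' is odd (it need not vanish on (0, π)).
  u² squared terms: (4)²·∫cos(x)² dx = 16·π/2 = 8*π;  (1)²·∫sin(x)² dx = 1·π/2 = π/2.
  u² cross terms: 2·(4)·(1)·∫cos(x)·sin(x) dx = 8·(0) = 0.
  So ∫_0^π u² dx = 8*π + π/2 + 0 = 17*π/2.
  (u')² squared terms: (-4)²·∫sin(x)² dx = 16·π/2 = 8*π;  (1)²·∫cos(x)² dx = 1·π/2 = π/2.
  (u')² cross terms: 2·(-4)·(1)·∫sin(x)·cos(x) dx = -8·(0) = 0.
  So ∫_0^π (u')² dx = 8*π + π/2 + 0 = 17*π/2.
||u||_{H^1}^2 = (17*π/2) + (17*π/2) = 17*π.


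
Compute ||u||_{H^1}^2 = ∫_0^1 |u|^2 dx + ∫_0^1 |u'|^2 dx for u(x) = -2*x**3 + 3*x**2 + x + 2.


||u||_{H^1}^2 = 2857/210

The H^1 norm (squared) on an interval (0, L) is
  ||u||_{H^1}^2 = ∫_0^L u(x)^2 dx + ∫_0^L u'(x)^2 dx.
Compute u'(x) = -6*x**2 + 6*x + 1.
Then u(x)^2 = 4*x**6 - 12*x**5 + 5*x**4 - 2*x**3 + 13*x**2 + 4*x + 4 and u'(x)^2 = 36*x**4 - 72*x**3 + 24*x**2 + 12*x + 1.
Integrate each monomial from 0 to 1 using ∫_0^1 c·x^n dx = c·1^(n+1)/(n+1):
  ∫_0^1 u(x)^2 dx = ∫_0^1 (4*x^6 - 12*x^5 + 5*x^4 - 2*x^3 + 13*x^2 + 4*x + 4) dx. Term by term:
    ∫_0^1 4*x^6 dx = 4/7;  ∫_0^1 -12*x^5 dx = -2;  ∫_0^1 5*x^4 dx = 1;
    ∫_0^1 -2*x^3 dx = -1/2;  ∫_0^1 13*x^2 dx = 13/3;  ∫_0^1 4*x dx = 2;
    ∫_0^1 4 dx = 4.
  Sum: 4/7 − 2 + 1 − 1/2 + 13/3 + 2 + 4 = 395/42.
  ∫_0^1 u'(x)^2 dx = ∫_0^1 (36*x^4 - 72*x^3 + 24*x^2 + 12*x + 1) dx. Term by term:
    ∫_0^1 36*x^4 dx = 36/5;  ∫_0^1 -72*x^3 dx = -18;  ∫_0^1 24*x^2 dx = 8;
    ∫_0^1 12*x dx = 6;  ∫_0^1 1 dx = 1.
  Sum: 36/5 − 18 + 8 + 6 + 1 = 21/5.
Adding: ||u||_{H^1}^2 = 395/42 + 21/5 = 2857/210.


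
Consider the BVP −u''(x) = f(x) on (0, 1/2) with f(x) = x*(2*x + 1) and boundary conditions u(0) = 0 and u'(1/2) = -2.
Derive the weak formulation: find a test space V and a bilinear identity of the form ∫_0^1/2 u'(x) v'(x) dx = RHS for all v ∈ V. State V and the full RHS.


V = {v ∈ H^1(0, 1/2) : v(0) = 0} (test functions vanish at x = 0 where u is specified); weak form: ∫_0^1/2 u'v' dx = ∫_0^1/2 (x*(2*x + 1)) v dx − 2·v(1/2) for all v ∈ V.

Multiply both sides by a test function v and integrate from 0 to 1/2:
  ∫_0^1/2 −u''(x) v(x) dx = ∫_0^1/2 f(x) v(x) dx.
Integrate the LHS by parts once:
  ∫_0^1/2 −u'' v dx = −[u'(x) v(x)]_0^1/2 + ∫_0^1/2 u'(x) v'(x) dx.
Thus ∫_0^1/2 u'(x) v'(x) dx = ∫_0^1/2 f(x) v(x) dx + [u'(x) v(x)]_0^1/2.
Choose V so that boundary terms are either known or forced to vanish.
Mixed BC: u(0) = 0 (Dirichlet) and u'(1/2) = -2 (Neumann). Define V = {v ∈ H^1(0, 1/2) : v(0) = 0}. Then [u' v]_0^1/2 = u'(1/2)·v(1/2) − u'(0)·0 = − 2·v(1/2).
Weak formulation: find u (satisfying any essential BC) such that ∫_0^1/2 u'(x) v'(x) dx = ∫_0^1/2 f v dx − 2·v(1/2) for all v ∈ V (Dirichlet at 0 absorbed into V; Neumann datum at x = 1/2 contributes the boundary term).
Substituting f(x) = x*(2*x + 1), the right-hand side is ∫_0^1/2 (x*(2*x + 1)) v dx − 2·v(1/2).


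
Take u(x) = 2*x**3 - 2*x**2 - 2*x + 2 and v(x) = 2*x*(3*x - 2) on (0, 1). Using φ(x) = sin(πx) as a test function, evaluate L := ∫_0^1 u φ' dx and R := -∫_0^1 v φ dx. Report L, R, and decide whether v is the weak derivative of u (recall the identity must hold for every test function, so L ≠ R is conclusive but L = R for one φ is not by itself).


LHS = 2/π + 24/π^3, RHS = -2/π + 24/π^3. No, v is not the weak derivative of u.

u(x) = 2*x**3 - 2*x**2 - 2*x + 2, classical derivative u'(x) = 6*x**2 - 4*x - 2.
φ(x) = sin(πx), so φ'(x) = π*cos(π*x).
Note φ(0) = φ(1) = 0, so the boundary term u·φ vanishes.
LHS = ∫_0^1 u(x) φ'(x) dx = ∫_0^1 (2*π*x^3*cos(π*x) - 2*π*x^2*cos(π*x) - 2*π*x*cos(π*x) + 2*π*cos(π*x)) dx. Term by term:
  ∫_0^1 2*π*cos(π*x) dx = 0;  ∫_0^1 -2*π*x*cos(π*x) dx = 4/π;  ∫_0^1 -2*π*x^2*cos(π*x) dx = 4/π;
  ∫_0^1 2*π*x^3*cos(π*x) dx = -6/π + 24/π^3.
Sum: 0 + 4/π + 4/π + -6/π + 24/π^3 = 2/π + 24/π^3.
So LHS = 2/π + 24/π^3.
∫_0^1 v(x) φ(x) dx = ∫_0^1 (6*x^2*sin(π*x) - 4*x*sin(π*x)) dx. Term by term:
  ∫_0^1 -4*x*sin(π*x) dx = -4/π;  ∫_0^1 6*x^2*sin(π*x) dx = -24/π^3 + 6/π.
Sum: -4/π + -24/π^3 + 6/π = -24/π^3 + 2/π.
So RHS = -∫_0^1 v(x) φ(x) dx = -2/π + 24/π^3.
LHS − RHS = 4/π ≠ 0, so the identity fails.
(For a valid weak derivative the identity must hold for EVERY test function, in particular this one. The failure shows v is NOT the weak derivative of u.)
Correct weak derivative would be u'(x) = 6*x**2 - 4*x - 2.


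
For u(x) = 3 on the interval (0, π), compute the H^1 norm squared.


||u||_{H^1(0,π)}^2 = 9*π

u'(x) = 0.
Expand u² and (u')² and integrate term by term on (0, π), using: for integers n ≥ 1, ∫_0^π sin²(nx) dx = ∫_0^π cos²(nx) dx = π/2; for n ≠ n', ∫_0^π sin(nx)sin(n'x) dx = ∫_0^π cos(nx)cos(n'x) dx = 0; and by product-to-sum, ∫_0^π sin(nx)cos(n'x) dx = ½∫_0^π [sin((n+n')x) + sin((n−n')x)] dx, which is 0 when n+n' is even and 2n/(n²−n'²) when n+n' is odd (it need not vanish on (0, π)). For the constant mode: ∫_0^π 1 dx = π, ∫_0^π cos(nx) dx = 0, ∫_0^π sin(nx) dx = (1−(−1)^n)/n.
  u² squared terms: (3)²·∫1 dx = 9·π = 9*π.
  So ∫_0^π u² dx = 9*π.
  u' ≡ 0, so ∫_0^π (u')² dx = 0.
||u||_{H^1}^2 = (9*π) + (0) = 9*π.


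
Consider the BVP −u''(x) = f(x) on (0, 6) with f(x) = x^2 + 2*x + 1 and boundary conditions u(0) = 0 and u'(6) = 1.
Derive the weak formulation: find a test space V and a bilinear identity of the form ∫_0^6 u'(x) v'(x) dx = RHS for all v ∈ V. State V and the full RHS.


V = {v ∈ H^1(0, 6) : v(0) = 0} (test functions vanish at x = 0 where u is specified); weak form: ∫_0^6 u'v' dx = ∫_0^6 (x^2 + 2*x + 1) v dx + v(6) for all v ∈ V.

Multiply both sides by a test function v and integrate from 0 to 6:
  ∫_0^6 −u''(x) v(x) dx = ∫_0^6 f(x) v(x) dx.
Integrate the LHS by parts once:
  ∫_0^6 −u'' v dx = −[u'(x) v(x)]_0^6 + ∫_0^6 u'(x) v'(x) dx.
Thus ∫_0^6 u'(x) v'(x) dx = ∫_0^6 f(x) v(x) dx + [u'(x) v(x)]_0^6.
Choose V so that boundary terms are either known or forced to vanish.
Mixed BC: u(0) = 0 (Dirichlet) and u'(6) = 1 (Neumann). Define V = {v ∈ H^1(0, 6) : v(0) = 0}. Then [u' v]_0^6 = u'(6)·v(6) − u'(0)·0 = v(6).
Weak formulation: find u (satisfying any essential BC) such that ∫_0^6 u'(x) v'(x) dx = ∫_0^6 f v dx + v(6) for all v ∈ V (Dirichlet at 0 absorbed into V; Neumann datum at x = 6 contributes the boundary term).
Substituting f(x) = x^2 + 2*x + 1, the right-hand side is ∫_0^6 (x^2 + 2*x + 1) v dx + v(6).


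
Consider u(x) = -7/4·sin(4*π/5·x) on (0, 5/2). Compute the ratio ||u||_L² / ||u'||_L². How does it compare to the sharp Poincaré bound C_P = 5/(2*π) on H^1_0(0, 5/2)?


||u||_L² / ||u'||_L² = 5/(4*π) < C_P = 5/(2*π).

u(x) = -7/4·sin(4*π/5·x), so u'(x) = -7*π*cos(4*π*x/5)/5.
Writing u(x) = A·sin(kπx/L) with A = -7/4 and k = 2, use ∫_0^L sin²(kπx/L) dx = L/2 and ∫_0^L cos²(kπx/L) dx = L/2.
u² = 49/16·sin²(4*π/5·x) and (u')² = 49*π^2/25·cos²(4*π/5·x), and each of sin², cos² integrates to L/2 = 5/4 over (0, 5/2).
∫_0^5/2 u² dx = 245/64, so ||u||_L² = 7*sqrt(5)/8.
∫_0^5/2 (u')² dx = 49*π^2/20, so ||u'||_L² = 7*sqrt(5)*π/10.
Ratio ||u||_L² / ||u'||_L² = 5/(4*π).
Sharp Poincaré constant on H^1_0(0, 5/2) is C_P = L/π = 5/(2*π), achieved by sin(2*π/5·x).
This is the k = 2 harmonic; the ratio L/(kπ) is strictly less than C_P = L/π, consistent with the sharp inequality ||u||_L² ≤ C_P ||u'||_L².


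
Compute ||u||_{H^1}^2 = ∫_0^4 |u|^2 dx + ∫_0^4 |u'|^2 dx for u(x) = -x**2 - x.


||u||_{H^1}^2 = 7132/15

The H^1 norm (squared) on an interval (0, L) is
  ||u||_{H^1}^2 = ∫_0^L u(x)^2 dx + ∫_0^L u'(x)^2 dx.
Compute u'(x) = -2*x - 1.
Then u(x)^2 = x**4 + 2*x**3 + x**2 and u'(x)^2 = 4*x**2 + 4*x + 1.
Integrate each monomial from 0 to 4 using ∫_0^4 c·x^n dx = c·4^(n+1)/(n+1):
  ∫_0^4 u(x)^2 dx = ∫_0^4 (x^4 + 2*x^3 + x^2) dx. Term by term:
    ∫_0^4 x^4 dx = 1024/5;  ∫_0^4 2*x^3 dx = 128;  ∫_0^4 x^2 dx = 64/3.
  Sum: 1024/5 + 128 + 64/3 = 5312/15.
  ∫_0^4 u'(x)^2 dx = ∫_0^4 (4*x^2 + 4*x + 1) dx. Term by term:
    ∫_0^4 4*x^2 dx = 256/3;  ∫_0^4 4*x dx = 32;  ∫_0^4 1 dx = 4.
  Sum: 256/3 + 32 + 4 = 364/3.
Adding: ||u||_{H^1}^2 = 5312/15 + 364/3 = 7132/15.


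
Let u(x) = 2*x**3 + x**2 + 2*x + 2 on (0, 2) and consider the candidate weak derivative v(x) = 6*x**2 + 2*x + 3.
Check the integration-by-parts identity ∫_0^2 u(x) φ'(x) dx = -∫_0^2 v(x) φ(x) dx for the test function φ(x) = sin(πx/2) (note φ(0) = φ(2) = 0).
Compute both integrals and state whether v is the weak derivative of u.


LHS = -64/π + 192/π^3, RHS = -68/π + 192/π^3. No, v is not the weak derivative of u.

u(x) = 2*x**3 + x**2 + 2*x + 2, classical derivative u'(x) = 6*x**2 + 2*x + 2.
φ(x) = sin(πx/2), so φ'(x) = π*cos(π*x/2)/2.
Note φ(0) = φ(2) = 0, so the boundary term u·φ vanishes.
LHS = ∫_0^2 u(x) φ'(x) dx = ∫_0^2 (π*x^3*cos(π*x/2) + π*x^2*cos(π*x/2)/2 + π*x*cos(π*x/2) + π*cos(π*x/2)) dx. Term by term:
  ∫_0^2 π*cos(π*x/2) dx = 0;  ∫_0^2 π*x*cos(π*x/2) dx = -8/π;  ∫_0^2 π*x^3*cos(π*x/2) dx = -48/π + 192/π^3;
  ∫_0^2 π*x^2*cos(π*x/2)/2 dx = -8/π.
Sum: 0 − 8/π + -48/π + 192/π^3 − 8/π = -64/π + 192/π^3.
So LHS = -64/π + 192/π^3.
∫_0^2 v(x) φ(x) dx = ∫_0^2 (6*x^2*sin(π*x/2) + 2*x*sin(π*x/2) + 3*sin(π*x/2)) dx. Term by term:
  ∫_0^2 3*sin(π*x/2) dx = 12/π;  ∫_0^2 2*x*sin(π*x/2) dx = 8/π;  ∫_0^2 6*x^2*sin(π*x/2) dx = -192/π^3 + 48/π.
Sum: 12/π + 8/π + -192/π^3 + 48/π = -192/π^3 + 68/π.
So RHS = -∫_0^2 v(x) φ(x) dx = -68/π + 192/π^3.
LHS − RHS = 4/π ≠ 0, so the identity fails.
(For a valid weak derivative the identity must hold for EVERY test function, in particular this one. The failure shows v is NOT the weak derivative of u.)
Correct weak derivative would be u'(x) = 6*x**2 + 2*x + 2.


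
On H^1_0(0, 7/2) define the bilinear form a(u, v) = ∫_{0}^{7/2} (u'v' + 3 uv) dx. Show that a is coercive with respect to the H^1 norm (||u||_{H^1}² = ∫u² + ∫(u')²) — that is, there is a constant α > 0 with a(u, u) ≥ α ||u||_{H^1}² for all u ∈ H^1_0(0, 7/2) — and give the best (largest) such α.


α = 1

Coercivity of a(·,·) on H^1_0(0, 7/2) means a(u, u) ≥ α ||u||_{H^1}² for every u ∈ H^1_0.
The interval has length L = 7/2, and Poincaré/coercivity depend only on L. Here a(u, u) = ∫(u')² + (3)·∫u².
Here c = 3 ≥ 1, so a(u,u) = ∫(u')² + c∫u² ≥ ∫(u')² + ∫u² = ||u||_{H^1}², i.e. α = 1 works. No larger α is possible: a(u,u) ≥ α||u||_{H^1}² means (1−α)∫(u')² ≥ (α−c)∫u², and for the modes u_n = sin(nπ(x−x₀)/L) (x₀ the left endpoint) one has ∫u_n²/∫(u_n')² = (L/(nπ))² → 0, so a(u_n,u_n)/||u_n||_{H^1}² → 1. Hence the optimal constant is α = 1.
Therefore α = 1.


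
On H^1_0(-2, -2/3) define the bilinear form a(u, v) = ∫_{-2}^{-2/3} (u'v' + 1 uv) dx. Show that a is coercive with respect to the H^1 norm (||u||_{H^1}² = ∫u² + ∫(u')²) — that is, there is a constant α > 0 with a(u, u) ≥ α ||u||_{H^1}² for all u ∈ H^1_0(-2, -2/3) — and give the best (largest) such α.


α = 1

Coercivity of a(·,·) on H^1_0(-2, -2/3) means a(u, u) ≥ α ||u||_{H^1}² for every u ∈ H^1_0.
The interval has length L = 4/3, and Poincaré/coercivity depend only on L. Here a(u, u) = ∫(u')² + (1)·∫u².
Here c = 1 ≥ 1, so a(u,u) = ∫(u')² + c∫u² ≥ ∫(u')² + ∫u² = ||u||_{H^1}², i.e. α = 1 works. No larger α is possible: a(u,u) ≥ α||u||_{H^1}² means (1−α)∫(u')² ≥ (α−c)∫u², and for the modes u_n = sin(nπ(x−x₀)/L) (x₀ the left endpoint) one has ∫u_n²/∫(u_n')² = (L/(nπ))² → 0, so a(u_n,u_n)/||u_n||_{H^1}² → 1. Hence the optimal constant is α = 1.
Therefore α = 1.


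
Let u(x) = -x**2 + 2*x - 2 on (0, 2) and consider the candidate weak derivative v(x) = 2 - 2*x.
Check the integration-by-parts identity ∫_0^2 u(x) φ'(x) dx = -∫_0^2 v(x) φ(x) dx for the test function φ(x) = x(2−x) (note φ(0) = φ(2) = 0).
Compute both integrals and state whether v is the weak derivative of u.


LHS = 0, RHS = 0. Yes, v = u' weakly.

u(x) = -x**2 + 2*x - 2, classical derivative u'(x) = 2 - 2*x.
φ(x) = x(2−x), so φ'(x) = 2 - 2*x.
Note φ(0) = φ(2) = 0, so the boundary term u·φ vanishes.
LHS = ∫_0^2 u(x) φ'(x) dx = ∫_0^2 (2*x^3 - 6*x^2 + 8*x - 4) dx. Term by term:
  ∫_0^2 2*x^3 dx = 8;  ∫_0^2 -6*x^2 dx = -16;  ∫_0^2 8*x dx = 16;
  ∫_0^2 -4 dx = -8.
Sum: 8 − 16 + 16 − 8 = 0.
So LHS = 0.
∫_0^2 v(x) φ(x) dx = ∫_0^2 (2*x^3 - 6*x^2 + 4*x) dx. Term by term:
  ∫_0^2 2*x^3 dx = 8;  ∫_0^2 -6*x^2 dx = -16;  ∫_0^2 4*x dx = 8.
Sum: 8 − 16 + 8 = 0.
So RHS = -∫_0^2 v(x) φ(x) dx = 0.
LHS = RHS, so the identity holds for this test φ.
Moreover u is smooth here and v(x) = u'(x) = 2 - 2*x pointwise, so the identity holds for every test function. Hence v is the weak derivative of u.


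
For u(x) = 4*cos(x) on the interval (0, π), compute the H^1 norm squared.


||u||_{H^1(0,π)}^2 = 16*π

u'(x) = -4*sin(x).
Expand u² and (u')² and integrate term by term on (0, π), using: for integers n ≥ 1, ∫_0^π sin²(nx) dx = ∫_0^π cos²(nx) dx = π/2; for n ≠ n', ∫_0^π sin(nx)sin(n'x) dx = ∫_0^π cos(nx)cos(n'x) dx = 0; and by product-to-sum, ∫_0^π sin(nx)cos(n'x) dx = ½∫_0^π [sin((n+n')x) + sin((n−n')x)] dx, which is 0 when n+n' is even and 2n/(n²−n'²) when n+n' is odd (it need not vanish on (0, π)).
  u² squared terms: (4)²·∫cos(x)² dx = 16·π/2 = 8*π.
  So ∫_0^π u² dx = 8*π.
  (u')² squared terms: (-4)²·∫sin(x)² dx = 16·π/2 = 8*π.
  So ∫_0^π (u')² dx = 8*π.
||u||_{H^1}^2 = (8*π) + (8*π) = 16*π.


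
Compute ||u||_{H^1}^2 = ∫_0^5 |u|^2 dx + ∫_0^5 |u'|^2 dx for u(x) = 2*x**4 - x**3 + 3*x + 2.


||u||_{H^1}^2 = 166071715/126

The H^1 norm (squared) on an interval (0, L) is
  ||u||_{H^1}^2 = ∫_0^L u(x)^2 dx + ∫_0^L u'(x)^2 dx.
Compute u'(x) = 8*x**3 - 3*x**2 + 3.
Then u(x)^2 = 4*x**8 - 4*x**7 + x**6 + 12*x**5 + 2*x**4 - 4*x**3 + 9*x**2 + 12*x + 4 and u'(x)^2 = 64*x**6 - 48*x**5 + 9*x**4 + 48*x**3 - 18*x**2 + 9.
Integrate each monomial from 0 to 5 using ∫_0^5 c·x^n dx = c·5^(n+1)/(n+1):
  ∫_0^5 u(x)^2 dx = ∫_0^5 (4*x^8 - 4*x^7 + x^6 + 12*x^5 + 2*x^4 - 4*x^3 + 9*x^2 + 12*x + 4) dx. Term by term:
    ∫_0^5 4*x^8 dx = 7812500/9;  ∫_0^5 -4*x^7 dx = -390625/2;  ∫_0^5 x^6 dx = 78125/7;
    ∫_0^5 12*x^5 dx = 31250;  ∫_0^5 2*x^4 dx = 1250;  ∫_0^5 -4*x^3 dx = -625;
    ∫_0^5 9*x^2 dx = 375;  ∫_0^5 12*x dx = 150;  ∫_0^5 4 dx = 20.
  Sum: 7812500/9 − 390625/2 + 78125/7 + 31250 + 1250 − 625 + 375 + 150 + 20 = 90256795/126.
  ∫_0^5 u'(x)^2 dx = ∫_0^5 (64*x^6 - 48*x^5 + 9*x^4 + 48*x^3 - 18*x^2 + 9) dx. Term by term:
    ∫_0^5 64*x^6 dx = 5000000/7;  ∫_0^5 -48*x^5 dx = -125000;  ∫_0^5 9*x^4 dx = 5625;
    ∫_0^5 48*x^3 dx = 7500;  ∫_0^5 -18*x^2 dx = -750;  ∫_0^5 9 dx = 45.
  Sum: 5000000/7 − 125000 + 5625 + 7500 − 750 + 45 = 4211940/7.
Adding: ||u||_{H^1}^2 = 90256795/126 + 4211940/7 = 166071715/126.


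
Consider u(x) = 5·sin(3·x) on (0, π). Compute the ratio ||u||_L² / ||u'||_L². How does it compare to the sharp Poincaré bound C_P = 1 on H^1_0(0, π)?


||u||_L² / ||u'||_L² = 1/3 < C_P = 1.

u(x) = 5·sin(3·x), so u'(x) = 15*cos(3*x).
Writing u(x) = A·sin(kπx/L) with A = 5 and k = 3, use ∫_0^L sin²(kπx/L) dx = L/2 and ∫_0^L cos²(kπx/L) dx = L/2.
u² = 25·sin²(3·x) and (u')² = 225·cos²(3·x), and each of sin², cos² integrates to L/2 = π/2 over (0, π).
∫_0^π u² dx = 25*π/2, so ||u||_L² = 5*sqrt(2)*sqrt(π)/2.
∫_0^π (u')² dx = 225*π/2, so ||u'||_L² = 15*sqrt(2)*sqrt(π)/2.
Ratio ||u||_L² / ||u'||_L² = 1/3.
Sharp Poincaré constant on H^1_0(0, π) is C_P = L/π = 1, achieved by sin(x).
This is the k = 3 harmonic; the ratio L/(kπ) is strictly less than C_P = L/π, consistent with the sharp inequality ||u||_L² ≤ C_P ||u'||_L².


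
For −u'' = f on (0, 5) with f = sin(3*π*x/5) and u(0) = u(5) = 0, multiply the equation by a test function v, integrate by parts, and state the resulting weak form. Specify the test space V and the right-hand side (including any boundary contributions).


V = H^1_0(0, 5) (so v(0) = v(5) = 0); weak form: ∫_0^5 u'v' dx = ∫_0^5 (sin(3*π*x/5)) v dx for all v ∈ V.

Multiply both sides by a test function v and integrate from 0 to 5:
  ∫_0^5 −u''(x) v(x) dx = ∫_0^5 f(x) v(x) dx.
Integrate the LHS by parts once:
  ∫_0^5 −u'' v dx = −[u'(x) v(x)]_0^5 + ∫_0^5 u'(x) v'(x) dx.
Thus ∫_0^5 u'(x) v'(x) dx = ∫_0^5 f(x) v(x) dx + [u'(x) v(x)]_0^5.
Choose V so that boundary terms are either known or forced to vanish.
u is Dirichlet: u(0) = u(5) = 0. Let V = H^1_0(0, 5); then v(0) = v(5) = 0, and [u' v]_0^5 = 0.
Weak formulation: find u (satisfying any essential BC) such that ∫_0^5 u'(x) v'(x) dx = ∫_0^5 f v dx for all v ∈ V.
Substituting f(x) = sin(3*π*x/5), the right-hand side is ∫_0^5 (sin(3*π*x/5)) v dx.


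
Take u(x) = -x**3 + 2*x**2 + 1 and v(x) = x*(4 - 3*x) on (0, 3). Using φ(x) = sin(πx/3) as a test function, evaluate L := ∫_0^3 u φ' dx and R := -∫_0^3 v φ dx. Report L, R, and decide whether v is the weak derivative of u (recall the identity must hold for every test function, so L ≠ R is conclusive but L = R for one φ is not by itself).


LHS = -324/π^3 + 45/π, RHS = -324/π^3 + 45/π. Yes, v = u' weakly.

u(x) = -x**3 + 2*x**2 + 1, classical derivative u'(x) = -3*x**2 + 4*x.
φ(x) = sin(πx/3), so φ'(x) = π*cos(π*x/3)/3.
Note φ(0) = φ(3) = 0, so the boundary term u·φ vanishes.
LHS = ∫_0^3 u(x) φ'(x) dx = ∫_0^3 (-π*x^3*cos(π*x/3)/3 + 2*π*x^2*cos(π*x/3)/3 + π*cos(π*x/3)/3) dx. Term by term:
  ∫_0^3 π*cos(π*x/3)/3 dx = 0;  ∫_0^3 -π*x^3*cos(π*x/3)/3 dx = -324/π^3 + 81/π;  ∫_0^3 2*π*x^2*cos(π*x/3)/3 dx = -36/π.
Sum: 0 + -324/π^3 + 81/π − 36/π = -324/π^3 + 45/π.
So LHS = -324/π^3 + 45/π.
∫_0^3 v(x) φ(x) dx = ∫_0^3 (-3*x^2*sin(π*x/3) + 4*x*sin(π*x/3)) dx. Term by term:
  ∫_0^3 -3*x^2*sin(π*x/3) dx = -81/π + 324/π^3;  ∫_0^3 4*x*sin(π*x/3) dx = 36/π.
Sum: -81/π + 324/π^3 + 36/π = -45/π + 324/π^3.
So RHS = -∫_0^3 v(x) φ(x) dx = -324/π^3 + 45/π.
LHS = RHS, so the identity holds for this test φ.
Moreover u is smooth here and v(x) = u'(x) = -3*x**2 + 4*x pointwise, so the identity holds for every test function. Hence v is the weak derivative of u.


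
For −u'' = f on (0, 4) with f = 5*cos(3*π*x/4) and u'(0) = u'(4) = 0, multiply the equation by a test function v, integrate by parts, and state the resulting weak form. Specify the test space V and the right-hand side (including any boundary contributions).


V = H^1(0, 4) (no boundary constraint on v; u is determined up to an additive constant); weak form: ∫_0^4 u'v' dx = ∫_0^4 (5*cos(3*π*x/4)) v dx for all v ∈ V.

Multiply both sides by a test function v and integrate from 0 to 4:
  ∫_0^4 −u''(x) v(x) dx = ∫_0^4 f(x) v(x) dx.
Integrate the LHS by parts once:
  ∫_0^4 −u'' v dx = −[u'(x) v(x)]_0^4 + ∫_0^4 u'(x) v'(x) dx.
Thus ∫_0^4 u'(x) v'(x) dx = ∫_0^4 f(x) v(x) dx + [u'(x) v(x)]_0^4.
Choose V so that boundary terms are either known or forced to vanish.
u has homogeneous Neumann: u'(0) = u'(4) = 0. So [u' v]_0^4 = 0·v(4) − 0·v(0) = 0 for any v; take V = H^1(0, 4).
Weak formulation: find u (satisfying any essential BC) such that ∫_0^4 u'(x) v'(x) dx = ∫_0^4 f v dx for all v ∈ V (homogeneous Neumann, so boundary terms vanish).
Substituting f(x) = 5*cos(3*π*x/4), the right-hand side is ∫_0^4 (5*cos(3*π*x/4)) v dx.
Compatibility check (pure Neumann): taking v ≡ 1 ∈ V gives 0 = ∫_0^4 f dx + (0) − (0), i.e. ∫_0^4 f dx must equal u'(0) − u'(4) = 0. Indeed ∫_0^4 (5*cos(3*π*x/4)) dx = 0, so the data are compatible. The solution is then unique only up to an additive constant (fix it e.g. by requiring ∫_0^4 u dx = 0).


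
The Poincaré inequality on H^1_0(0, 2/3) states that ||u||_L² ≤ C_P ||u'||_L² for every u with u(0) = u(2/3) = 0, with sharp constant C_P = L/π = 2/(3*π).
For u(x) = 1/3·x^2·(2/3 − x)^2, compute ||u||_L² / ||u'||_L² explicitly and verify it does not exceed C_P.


||u||_L² / ||u'||_L² = sqrt(3)/9 < C_P = 2/(3*π).

u(x) = 1/3·x^2·(2/3 − x)^2, so u'(x) = 4*x*(3*x - 2)*(3*x - 1)/27.
u(x) = 1/3·x^2·(2/3 − x)^2 vanishes at x = 0 and x = 2/3, so u ∈ H^1_0(0, 2/3). Differentiate via the product rule and integrate the resulting polynomials term by term.
  ∫_0^2/3 u² dx = ∫_0^2/3 (x^8/9 - 8*x^7/27 + 8*x^6/27 - 32*x^5/243 + 16*x^4/729) dx. Term by term:
    ∫_0^2/3 x^8/9 dx = 512/1594323;  ∫_0^2/3 -8*x^7/27 dx = -256/177147;  ∫_0^2/3 8*x^6/27 dx = 1024/413343;
    ∫_0^2/3 -32*x^5/243 dx = -1024/531441;  ∫_0^2/3 16*x^4/729 dx = 512/885735.
  Sum: 512/1594323 − 256/177147 + 1024/413343 − 1024/531441 + 512/885735 = 256/55801305.
  ∫_0^2/3 (u')² dx = ∫_0^2/3 (16*x^6/9 - 32*x^5/9 + 208*x^4/81 - 64*x^3/81 + 64*x^2/729) dx. Term by term:
    ∫_0^2/3 16*x^6/9 dx = 2048/137781;  ∫_0^2/3 -32*x^5/9 dx = -1024/19683;  ∫_0^2/3 208*x^4/81 dx = 6656/98415;
    ∫_0^2/3 -64*x^3/81 dx = -256/6561;  ∫_0^2/3 64*x^2/729 dx = 512/59049.
  Sum: 2048/137781 − 1024/19683 + 6656/98415 − 256/6561 + 512/59049 = 256/2066715.
∫_0^2/3 u² dx = 256/55801305, so ||u||_L² = 16*sqrt(105)/76545.
∫_0^2/3 (u')² dx = 256/2066715, so ||u'||_L² = 16*sqrt(35)/8505.
Ratio ||u||_L² / ||u'||_L² = sqrt(3)/9.
Sharp Poincaré constant on H^1_0(0, 2/3) is C_P = L/π = 2/(3*π), achieved by sin(3*π/2·x).
A polynomial bump cannot attain the sharp Poincaré constant (only the first sine eigenfunction does), so the ratio is strictly less than C_P, consistent with ||u||_L² ≤ C_P ||u'||_L².


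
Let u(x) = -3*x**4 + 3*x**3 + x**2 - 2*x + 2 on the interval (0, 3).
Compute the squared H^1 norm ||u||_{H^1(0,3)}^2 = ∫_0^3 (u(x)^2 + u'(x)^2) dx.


||u||_{H^1}^2 = 115503/4

The H^1 norm (squared) on an interval (0, L) is
  ||u||_{H^1}^2 = ∫_0^L u(x)^2 dx + ∫_0^L u'(x)^2 dx.
Compute u'(x) = -12*x**3 + 9*x**2 + 2*x - 2.
Then u(x)^2 = 9*x**8 - 18*x**7 + 3*x**6 + 18*x**5 - 23*x**4 + 8*x**3 + 8*x**2 - 8*x + 4 and u'(x)^2 = 144*x**6 - 216*x**5 + 33*x**4 + 84*x**3 - 32*x**2 - 8*x + 4.
Integrate each monomial from 0 to 3 using ∫_0^3 c·x^n dx = c·3^(n+1)/(n+1):
  ∫_0^3 u(x)^2 dx = ∫_0^3 (9*x^8 - 18*x^7 + 3*x^6 + 18*x^5 - 23*x^4 + 8*x^3 + 8*x^2 - 8*x + 4) dx. Term by term:
    ∫_0^3 9*x^8 dx = 19683;  ∫_0^3 -18*x^7 dx = -59049/4;  ∫_0^3 3*x^6 dx = 6561/7;
    ∫_0^3 18*x^5 dx = 2187;  ∫_0^3 -23*x^4 dx = -5589/5;  ∫_0^3 8*x^3 dx = 162;
    ∫_0^3 8*x^2 dx = 72;  ∫_0^3 -8*x dx = -36;  ∫_0^3 4 dx = 12.
  Sum: 19683 − 59049/4 + 6561/7 + 2187 − 5589/5 + 162 + 72 − 36 + 12 = 999213/140.
  ∫_0^3 u'(x)^2 dx = ∫_0^3 (144*x^6 - 216*x^5 + 33*x^4 + 84*x^3 - 32*x^2 - 8*x + 4) dx. Term by term:
    ∫_0^3 144*x^6 dx = 314928/7;  ∫_0^3 -216*x^5 dx = -26244;  ∫_0^3 33*x^4 dx = 8019/5;
    ∫_0^3 84*x^3 dx = 1701;  ∫_0^3 -32*x^2 dx = -288;  ∫_0^3 -8*x dx = -36;
    ∫_0^3 4 dx = 12.
  Sum: 314928/7 − 26244 + 8019/5 + 1701 − 288 − 36 + 12 = 760848/35.
Adding: ||u||_{H^1}^2 = 999213/140 + 760848/35 = 115503/4.


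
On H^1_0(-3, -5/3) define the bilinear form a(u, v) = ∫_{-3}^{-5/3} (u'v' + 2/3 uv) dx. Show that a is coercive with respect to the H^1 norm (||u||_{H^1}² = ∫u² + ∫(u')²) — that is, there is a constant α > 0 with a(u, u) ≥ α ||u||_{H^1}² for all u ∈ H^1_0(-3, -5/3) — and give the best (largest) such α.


α = (32 + 27*π^2)/(3*(16 + 9*π^2))

Coercivity of a(·,·) on H^1_0(-3, -5/3) means a(u, u) ≥ α ||u||_{H^1}² for every u ∈ H^1_0.
The interval has length L = 4/3, and Poincaré/coercivity depend only on L. Here a(u, u) = ∫(u')² + (2/3)·∫u².
Here 0 < c = 2/3 < 1. The condition a(u,u) ≥ α||u||_{H^1}² reads (1−α)∫(u')² ≥ (α−c)∫u². Any admissible α is ≤ 1 (rapidly oscillating u have ∫u²/∫(u')² → 0), and α = 1 would force 0 ≥ (1−c)∫u², impossible since c < 1; so 1−α > 0. By the sharp Poincaré inequality on H^1_0 of an interval of length L, ∫(u')² ≥ (π/L)²∫u² with equality for the first sine mode sin(π(x−x₀)/L) (x₀ the left endpoint), so the inequality holds for all u iff (1−α)(π/L)² ≥ α − c, i.e. α ≤ ((π/L)² + c)/((π/L)² + 1) = (1 + c(L/π)²)/(1 + (L/π)²). With (π/L)² = 9*π^2/16 and c = 2/3, the largest admissible constant is α = ((π/L)² + c)/((π/L)² + 1).
Simplifying, α = (32 + 27*π^2)/(3*(16 + 9*π^2)).


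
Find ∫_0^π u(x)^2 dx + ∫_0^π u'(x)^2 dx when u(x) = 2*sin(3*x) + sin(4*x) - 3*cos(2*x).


||u||_{H^1(0,π)}^2 = -72 + 51*π

u'(x) = 6*sin(2*x) + 6*cos(3*x) + 4*cos(4*x).
Expand u² and (u')² and integrate term by term on (0, π), using: for integers n ≥ 1, ∫_0^π sin²(nx) dx = ∫_0^π cos²(nx) dx = π/2; for n ≠ n', ∫_0^π sin(nx)sin(n'x) dx = ∫_0^π cos(nx)cos(n'x) dx = 0; and by product-to-sum, ∫_0^π sin(nx)cos(n'x) dx = ½∫_0^π [sin((n+n')x) + sin((n−n')x)] dx, which is 0 when n+n' is even and 2n/(n²−n'²) when n+n' is odd (it need not vanish on (0, π)).
  u² squared terms: (-3)²·∫cos(2x)² dx = 9·π/2 = 9*π/2;  (2)²·∫sin(3x)² dx = 4·π/2 = 2*π;  (1)²·∫sin(4x)² dx = 1·π/2 = π/2.
  u² cross terms: 2·(-3)·(2)·∫cos(2x)·sin(3x) dx = -12·(6/5) = -72/5;  2·(-3)·(1)·∫cos(2x)·sin(4x) dx = -6·(0) = 0;  2·(2)·(1)·∫sin(3x)·sin(4x) dx = 4·(0) = 0.
  So ∫_0^π u² dx = 9*π/2 + 2*π + π/2 − 72/5 + 0 + 0 = -72/5 + 7*π.
  (u')² squared terms: (4)²·∫cos(4x)² dx = 16·π/2 = 8*π;  (6)²·∫cos(3x)² dx = 36·π/2 = 18*π;  (6)²·∫sin(2x)² dx = 36·π/2 = 18*π.
  (u')² cross terms: 2·(4)·(6)·∫cos(4x)·cos(3x) dx = 48·(0) = 0;  2·(4)·(6)·∫cos(4x)·sin(2x) dx = 48·(0) = 0;  2·(6)·(6)·∫cos(3x)·sin(2x) dx = 72·(-4/5) = -288/5.
  So ∫_0^π (u')² dx = 8*π + 18*π + 18*π + 0 + 0 − 288/5 = -288/5 + 44*π.
||u||_{H^1}^2 = (-72/5 + 7*π) + (-288/5 + 44*π) = -72 + 51*π.


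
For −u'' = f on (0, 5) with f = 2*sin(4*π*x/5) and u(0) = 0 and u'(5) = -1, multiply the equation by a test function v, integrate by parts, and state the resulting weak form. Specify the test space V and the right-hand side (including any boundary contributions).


V = {v ∈ H^1(0, 5) : v(0) = 0} (test functions vanish at x = 0 where u is specified); weak form: ∫_0^5 u'v' dx = ∫_0^5 (2*sin(4*π*x/5)) v dx − v(5) for all v ∈ V.

Multiply both sides by a test function v and integrate from 0 to 5:
  ∫_0^5 −u''(x) v(x) dx = ∫_0^5 f(x) v(x) dx.
Integrate the LHS by parts once:
  ∫_0^5 −u'' v dx = −[u'(x) v(x)]_0^5 + ∫_0^5 u'(x) v'(x) dx.
Thus ∫_0^5 u'(x) v'(x) dx = ∫_0^5 f(x) v(x) dx + [u'(x) v(x)]_0^5.
Choose V so that boundary terms are either known or forced to vanish.
Mixed BC: u(0) = 0 (Dirichlet) and u'(5) = -1 (Neumann). Define V = {v ∈ H^1(0, 5) : v(0) = 0}. Then [u' v]_0^5 = u'(5)·v(5) − u'(0)·0 = − v(5).
Weak formulation: find u (satisfying any essential BC) such that ∫_0^5 u'(x) v'(x) dx = ∫_0^5 f v dx − v(5) for all v ∈ V (Dirichlet at 0 absorbed into V; Neumann datum at x = 5 contributes the boundary term).
Substituting f(x) = 2*sin(4*π*x/5), the right-hand side is ∫_0^5 (2*sin(4*π*x/5)) v dx − v(5).


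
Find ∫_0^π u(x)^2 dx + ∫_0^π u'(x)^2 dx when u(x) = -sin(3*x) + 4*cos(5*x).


||u||_{H^1(0,π)}^2 = 213*π

u'(x) = -20*sin(5*x) - 3*cos(3*x).
Expand u² and (u')² and integrate term by term on (0, π), using: for integers n ≥ 1, ∫_0^π sin²(nx) dx = ∫_0^π cos²(nx) dx = π/2; for n ≠ n', ∫_0^π sin(nx)sin(n'x) dx = ∫_0^π cos(nx)cos(n'x) dx = 0; and by product-to-sum, ∫_0^π sin(nx)cos(n'x) dx = ½∫_0^π [sin((n+n')x) + sin((n−n')x)] dx, which is 0 when n+n' is even and 2n/(n²−n'²) when n+n' is odd (it need not vanish on (0, π)).
  u² squared terms: (-1)²·∫sin(3x)² dx = 1·π/2 = π/2;  (4)²·∫cos(5x)² dx = 16·π/2 = 8*π.
  u² cross terms: 2·(-1)·(4)·∫sin(3x)·cos(5x) dx = -8·(0) = 0.
  So ∫_0^π u² dx = π/2 + 8*π + 0 = 17*π/2.
  (u')² squared terms: (-20)²·∫sin(5x)² dx = 400·π/2 = 200*π;  (-3)²·∫cos(3x)² dx = 9·π/2 = 9*π/2.
  (u')² cross terms: 2·(-20)·(-3)·∫sin(5x)·cos(3x) dx = 120·(0) = 0.
  So ∫_0^π (u')² dx = 200*π + 9*π/2 + 0 = 409*π/2.
||u||_{H^1}^2 = (17*π/2) + (409*π/2) = 213*π.


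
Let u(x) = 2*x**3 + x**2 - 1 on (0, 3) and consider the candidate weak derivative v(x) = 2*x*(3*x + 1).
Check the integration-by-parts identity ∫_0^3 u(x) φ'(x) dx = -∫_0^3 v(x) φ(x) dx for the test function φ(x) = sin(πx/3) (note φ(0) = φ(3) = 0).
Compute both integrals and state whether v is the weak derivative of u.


LHS = -180/π + 648/π^3, RHS = -180/π + 648/π^3. Yes, v = u' weakly.

u(x) = 2*x**3 + x**2 - 1, classical derivative u'(x) = 6*x**2 + 2*x.
φ(x) = sin(πx/3), so φ'(x) = π*cos(π*x/3)/3.
Note φ(0) = φ(3) = 0, so the boundary term u·φ vanishes.
LHS = ∫_0^3 u(x) φ'(x) dx = ∫_0^3 (2*π*x^3*cos(π*x/3)/3 + π*x^2*cos(π*x/3)/3 - π*cos(π*x/3)/3) dx. Term by term:
  ∫_0^3 -π*cos(π*x/3)/3 dx = 0;  ∫_0^3 π*x^2*cos(π*x/3)/3 dx = -18/π;  ∫_0^3 2*π*x^3*cos(π*x/3)/3 dx = -162/π + 648/π^3.
Sum: 0 − 18/π + -162/π + 648/π^3 = -180/π + 648/π^3.
So LHS = -180/π + 648/π^3.
∫_0^3 v(x) φ(x) dx = ∫_0^3 (6*x^2*sin(π*x/3) + 2*x*sin(π*x/3)) dx. Term by term:
  ∫_0^3 2*x*sin(π*x/3) dx = 18/π;  ∫_0^3 6*x^2*sin(π*x/3) dx = -648/π^3 + 162/π.
Sum: 18/π + -648/π^3 + 162/π = -648/π^3 + 180/π.
So RHS = -∫_0^3 v(x) φ(x) dx = -180/π + 648/π^3.
LHS = RHS, so the identity holds for this test φ.
Moreover u is smooth here and v(x) = u'(x) = 6*x**2 + 2*x pointwise, so the identity holds for every test function. Hence v is the weak derivative of u.


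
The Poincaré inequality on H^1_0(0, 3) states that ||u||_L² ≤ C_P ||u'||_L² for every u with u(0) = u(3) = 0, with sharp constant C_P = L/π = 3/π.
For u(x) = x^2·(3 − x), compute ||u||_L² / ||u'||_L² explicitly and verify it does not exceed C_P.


||u||_L² / ||u'||_L² = 3*sqrt(14)/14 < C_P = 3/π.

u(x) = x^2·(3 − x), so u'(x) = 3*x*(2 - x).
u(x) = x^2·(3 − x) vanishes at x = 0 and x = 3, so u ∈ H^1_0(0, 3). Differentiate via the product rule and integrate the resulting polynomials term by term.
  ∫_0^3 u² dx = ∫_0^3 (x^6 - 6*x^5 + 9*x^4) dx. Term by term:
    ∫_0^3 x^6 dx = 2187/7;  ∫_0^3 -6*x^5 dx = -729;  ∫_0^3 9*x^4 dx = 2187/5.
  Sum: 2187/7 − 729 + 2187/5 = 729/35.
  ∫_0^3 (u')² dx = ∫_0^3 (9*x^4 - 36*x^3 + 36*x^2) dx. Term by term:
    ∫_0^3 9*x^4 dx = 2187/5;  ∫_0^3 -36*x^3 dx = -729;  ∫_0^3 36*x^2 dx = 324.
  Sum: 2187/5 − 729 + 324 = 162/5.
∫_0^3 u² dx = 729/35, so ||u||_L² = 27*sqrt(35)/35.
∫_0^3 (u')² dx = 162/5, so ||u'||_L² = 9*sqrt(10)/5.
Ratio ||u||_L² / ||u'||_L² = 3*sqrt(14)/14.
Sharp Poincaré constant on H^1_0(0, 3) is C_P = L/π = 3/π, achieved by sin(π/3·x).
A polynomial bump cannot attain the sharp Poincaré constant (only the first sine eigenfunction does), so the ratio is strictly less than C_P, consistent with ||u||_L² ≤ C_P ||u'||_L².


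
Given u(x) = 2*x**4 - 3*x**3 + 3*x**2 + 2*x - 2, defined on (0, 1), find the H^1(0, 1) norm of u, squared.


||u||_{H^1}^2 = 11941/630

The H^1 norm (squared) on an interval (0, L) is
  ||u||_{H^1}^2 = ∫_0^L u(x)^2 dx + ∫_0^L u'(x)^2 dx.
Compute u'(x) = 8*x**3 - 9*x**2 + 6*x + 2.
Then u(x)^2 = 4*x**8 - 12*x**7 + 21*x**6 - 10*x**5 - 11*x**4 + 24*x**3 - 8*x**2 - 8*x + 4 and u'(x)^2 = 64*x**6 - 144*x**5 + 177*x**4 - 76*x**3 + 24*x + 4.
Integrate each monomial from 0 to 1 using ∫_0^1 c·x^n dx = c·1^(n+1)/(n+1):
  ∫_0^1 u(x)^2 dx = ∫_0^1 (4*x^8 - 12*x^7 + 21*x^6 - 10*x^5 - 11*x^4 + 24*x^3 - 8*x^2 - 8*x + 4) dx. Term by term:
    ∫_0^1 4*x^8 dx = 4/9;  ∫_0^1 -12*x^7 dx = -3/2;  ∫_0^1 21*x^6 dx = 3;
    ∫_0^1 -10*x^5 dx = -5/3;  ∫_0^1 -11*x^4 dx = -11/5;  ∫_0^1 24*x^3 dx = 6;
    ∫_0^1 -8*x^2 dx = -8/3;  ∫_0^1 -8*x dx = -4;  ∫_0^1 4 dx = 4.
  Sum: 4/9 − 3/2 + 3 − 5/3 − 11/5 + 6 − 8/3 − 4 + 4 = 127/90.
  ∫_0^1 u'(x)^2 dx = ∫_0^1 (64*x^6 - 144*x^5 + 177*x^4 - 76*x^3 + 24*x + 4) dx. Term by term:
    ∫_0^1 64*x^6 dx = 64/7;  ∫_0^1 -144*x^5 dx = -24;  ∫_0^1 177*x^4 dx = 177/5;
    ∫_0^1 -76*x^3 dx = -19;  ∫_0^1 24*x dx = 12;  ∫_0^1 4 dx = 4.
  Sum: 64/7 − 24 + 177/5 − 19 + 12 + 4 = 614/35.
Adding: ||u||_{H^1}^2 = 127/90 + 614/35 = 11941/630.
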